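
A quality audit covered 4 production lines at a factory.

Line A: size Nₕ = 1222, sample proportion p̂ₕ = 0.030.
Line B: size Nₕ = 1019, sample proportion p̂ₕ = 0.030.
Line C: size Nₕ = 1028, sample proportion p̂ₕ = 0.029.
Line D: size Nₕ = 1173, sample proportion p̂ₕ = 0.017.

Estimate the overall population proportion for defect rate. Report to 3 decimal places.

N = 1222 + 1019 + 1028 + 1173 = 4442.
Overall proportion = Σ (Nₕ/N)·p̂ₕ.
Σ Nₕp̂ₕ = 36.66 + 30.57 + 29.812 + 19.941 = 116.983.
116.983 / 4442 = 0.02634... → 0.026.

0.026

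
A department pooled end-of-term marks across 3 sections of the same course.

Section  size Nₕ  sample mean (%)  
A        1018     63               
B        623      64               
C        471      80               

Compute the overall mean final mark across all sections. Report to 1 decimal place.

67.1

x̄_st = (Σ Nₕx̄ₕ) / (Σ Nₕ) = (1018·63 + 623·64 + 471·80) / 2112
= 141686 / 2112 = 67.086... → 67.1.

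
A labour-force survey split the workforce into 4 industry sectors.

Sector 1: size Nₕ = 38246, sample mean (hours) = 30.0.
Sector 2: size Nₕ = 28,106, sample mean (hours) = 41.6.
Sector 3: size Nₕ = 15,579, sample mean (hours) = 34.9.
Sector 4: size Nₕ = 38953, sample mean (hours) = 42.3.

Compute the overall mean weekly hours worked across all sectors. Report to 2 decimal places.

x̄_st = (Σ Nₕx̄ₕ) / (Σ Nₕ) = (38246·30.0 + 28106·41.6 + 15579·34.9 + 38953·42.3) / 120884
= 4508008.6 / 120884 = 37.2920... → 37.29.

37.29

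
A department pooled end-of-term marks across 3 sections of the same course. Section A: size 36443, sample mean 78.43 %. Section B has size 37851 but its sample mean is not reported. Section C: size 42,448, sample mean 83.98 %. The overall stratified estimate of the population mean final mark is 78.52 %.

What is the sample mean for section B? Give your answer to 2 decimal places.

Σ Nₕx̄ₕ = N·μ, so 37851·x̄_B = 116742·78.52 − (36443·78.43 + 42448·83.98).
= 9166581.84 − 6423007.53 = 2743574.31.
x̄_B = 2743574.31 / 37851 = 72.4835... → 72.48.

72.48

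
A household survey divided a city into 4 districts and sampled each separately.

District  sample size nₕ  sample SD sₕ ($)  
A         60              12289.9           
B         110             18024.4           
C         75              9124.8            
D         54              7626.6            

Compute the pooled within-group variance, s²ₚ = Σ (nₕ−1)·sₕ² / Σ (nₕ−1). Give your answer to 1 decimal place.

181584406.7

A: (60−1)·12289.9² = 59·151041642.01 = 8911456878.59
B: (110−1)·18024.4² = 109·324878995.36 = 35411810494.24
C: (75−1)·9124.8² = 74·83261975.04 = 6161386152.96
D: (54−1)·7626.6² = 53·58165027.56 = 3082746460.68
Numerator = 53567399986.47; denominator = Σ(nₕ−1) = 295.
s²ₚ = 53567399986.47/295 = 181584406.734... → 181584406.7.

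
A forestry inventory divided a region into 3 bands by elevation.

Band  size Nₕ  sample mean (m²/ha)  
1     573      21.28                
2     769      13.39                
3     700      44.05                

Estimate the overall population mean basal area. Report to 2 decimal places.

x̄_st = (Σ Nₕx̄ₕ) / (Σ Nₕ) = (573·21.28 + 769·13.39 + 700·44.05) / 2042
= 53325.35 / 2042 = 26.1143... → 26.11.

26.11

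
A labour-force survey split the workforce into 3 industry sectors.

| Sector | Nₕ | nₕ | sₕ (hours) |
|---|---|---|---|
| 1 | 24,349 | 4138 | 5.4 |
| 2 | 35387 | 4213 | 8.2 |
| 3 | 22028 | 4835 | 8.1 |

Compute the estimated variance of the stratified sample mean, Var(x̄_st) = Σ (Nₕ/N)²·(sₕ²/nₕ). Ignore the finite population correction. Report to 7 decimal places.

N = 81764. Term for each stratum: Wₕ²sₕ²/nₕ.
Var(x̄_st) = 0.0006249353 + 0.0029895063 + 0.0009849166 = 0.0045993582 → 0.0045994.

0.0045994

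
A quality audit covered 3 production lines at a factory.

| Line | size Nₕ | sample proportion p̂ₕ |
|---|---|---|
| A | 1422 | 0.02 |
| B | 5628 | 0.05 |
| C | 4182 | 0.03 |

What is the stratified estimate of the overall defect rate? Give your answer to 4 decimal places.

0.0388

N = 1422 + 5628 + 4182 = 11232.
Overall proportion = Σ (Nₕ/N)·p̂ₕ.
Σ Nₕp̂ₕ = 28.44 + 281.4 + 125.46 = 435.3.
435.3 / 11232 = 0.038755... → 0.0388.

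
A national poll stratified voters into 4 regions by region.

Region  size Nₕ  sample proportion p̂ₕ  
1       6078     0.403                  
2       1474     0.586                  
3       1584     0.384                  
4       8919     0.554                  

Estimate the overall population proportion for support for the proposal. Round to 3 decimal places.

N = 6078 + 1474 + 1584 + 8919 = 18055.
Overall proportion = Σ (Nₕ/N)·p̂ₕ.
Σ Nₕp̂ₕ = 2449.434 + 863.764 + 608.256 + 4941.126 = 8862.58.
8862.58 / 18055 = 0.49087... → 0.491.

0.491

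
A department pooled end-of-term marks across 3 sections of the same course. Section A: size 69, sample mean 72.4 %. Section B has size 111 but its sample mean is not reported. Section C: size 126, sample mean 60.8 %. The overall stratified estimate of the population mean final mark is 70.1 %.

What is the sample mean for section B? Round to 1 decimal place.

N = 69 + 111 + 126 = 306.
Overall total = μ·N = 70.1·306 = 21450.6.
Subtract the known strata: 69·72.4 + 126·60.8 = 12656.4.
Remaining total for section B: 21450.6 − 12656.4 = 8794.2.
Divide by its size: 8794.2 / 111 = 79.227... → 79.2.

79.2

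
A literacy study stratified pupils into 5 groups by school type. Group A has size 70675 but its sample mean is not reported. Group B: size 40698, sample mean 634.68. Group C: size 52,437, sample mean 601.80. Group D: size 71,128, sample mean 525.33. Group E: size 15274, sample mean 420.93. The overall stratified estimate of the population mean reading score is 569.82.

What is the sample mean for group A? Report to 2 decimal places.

585.70

N = 70675 + 40698 + 52437 + 71128 + 15274 = 250212.
Overall total = μ·N = 569.82·250212 = 142575801.84.
Subtract the known strata: 40698·634.68 + 52437·601.80 + 71128·525.33 + 15274·420.93 = 101181750.3.
Remaining total for group A: 142575801.84 − 101181750.3 = 41394051.54.
Divide by its size: 41394051.54 / 70675 = 585.6958... → 585.70.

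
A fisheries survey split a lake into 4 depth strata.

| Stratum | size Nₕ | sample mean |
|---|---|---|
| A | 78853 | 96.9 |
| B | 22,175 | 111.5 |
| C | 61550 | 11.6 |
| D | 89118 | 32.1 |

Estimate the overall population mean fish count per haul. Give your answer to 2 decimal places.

N = 251696; weights Wₕ = Nₕ/N = (0.3133, 0.0881, 0.2445, 0.3541).
x̄_st = Σ Wₕ·x̄ₕ = 0.3133·96.9 + 0.0881·111.5 + 0.2445·11.6 + 0.3541·32.1 ≈ 54.3832...
→ 54.38.

54.38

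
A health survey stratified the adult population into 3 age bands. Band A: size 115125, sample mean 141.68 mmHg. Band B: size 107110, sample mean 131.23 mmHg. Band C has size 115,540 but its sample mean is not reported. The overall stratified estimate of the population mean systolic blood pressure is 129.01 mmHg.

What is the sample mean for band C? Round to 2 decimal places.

Σ Nₕx̄ₕ = N·μ, so 115540·x̄_C = 337775·129.01 − (115125·141.68 + 107110·131.23).
= 43576352.75 − 30366955.3 = 13209397.45.
x̄_C = 13209397.45 / 115540 = 114.3275... → 114.33.

114.33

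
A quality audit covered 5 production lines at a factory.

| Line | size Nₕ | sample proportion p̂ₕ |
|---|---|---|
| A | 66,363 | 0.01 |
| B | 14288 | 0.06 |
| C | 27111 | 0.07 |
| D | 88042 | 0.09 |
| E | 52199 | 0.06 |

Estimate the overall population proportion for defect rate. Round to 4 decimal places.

0.0584

Wₕ = Nₕ/N with N = 248003: 0.2676, 0.0576, 0.1093, 0.3550, 0.2105.
p̂_st = 0.2676·0.01 + 0.0576·0.06 + 0.1093·0.07 + 0.3550·0.09 + 0.2105·0.06 ≈ 0.058364... → 0.0584.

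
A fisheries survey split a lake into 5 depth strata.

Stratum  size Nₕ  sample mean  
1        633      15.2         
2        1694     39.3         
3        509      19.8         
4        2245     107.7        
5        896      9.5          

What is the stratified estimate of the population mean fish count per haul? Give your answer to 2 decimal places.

N = 5977; weights Wₕ = Nₕ/N = (0.1059, 0.2834, 0.0852, 0.3756, 0.1499).
x̄_st = Σ Wₕ·x̄ₕ = 0.1059·15.2 + 0.2834·39.3 + 0.0852·19.8 + 0.3756·107.7 + 0.1499·9.5 ≈ 56.3113...
→ 56.31.

56.31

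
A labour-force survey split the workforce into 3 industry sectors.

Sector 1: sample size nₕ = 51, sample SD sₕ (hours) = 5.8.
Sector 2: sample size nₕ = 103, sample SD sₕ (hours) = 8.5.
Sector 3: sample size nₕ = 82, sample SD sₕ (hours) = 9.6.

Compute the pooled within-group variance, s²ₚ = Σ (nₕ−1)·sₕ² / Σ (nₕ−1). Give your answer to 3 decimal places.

Degrees of freedom: 50 + 102 + 81 = 233.
Σ(nₕ−1)sₕ² = 50·33.64 + 102·72.25 + 81·92.16 = 16516.46.
s²ₚ = 16516.46 / 233 = 70.88609... → 70.886.

70.886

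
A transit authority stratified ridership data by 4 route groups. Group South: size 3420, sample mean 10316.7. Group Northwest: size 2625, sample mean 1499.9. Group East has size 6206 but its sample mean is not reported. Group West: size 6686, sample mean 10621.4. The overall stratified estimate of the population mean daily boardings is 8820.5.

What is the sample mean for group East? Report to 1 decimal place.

9152.2

Σ Nₕx̄ₕ = N·μ, so 6206·x̄_East = 18937·8820.5 − (3420·10316.7 + 2625·1499.9 + 6686·10621.4).
= 167033808.5 − 110235031.9 = 56798776.6.
x̄_East = 56798776.6 / 6206 = 9152.236... → 9152.2.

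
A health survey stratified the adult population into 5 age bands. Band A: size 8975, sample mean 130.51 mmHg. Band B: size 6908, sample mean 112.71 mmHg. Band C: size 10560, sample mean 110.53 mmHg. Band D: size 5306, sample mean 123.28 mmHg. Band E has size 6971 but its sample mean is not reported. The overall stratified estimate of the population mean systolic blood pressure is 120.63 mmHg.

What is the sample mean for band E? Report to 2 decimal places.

129.04

N = 8975 + 6908 + 10560 + 5306 + 6971 = 38720.
Overall total = μ·N = 120.63·38720 = 4670793.6.
Subtract the known strata: 8975·130.51 + 6908·112.71 + 10560·110.53 + 5306·123.28 = 3771248.41.
Remaining total for band E: 4670793.6 − 3771248.41 = 899545.19.
Divide by its size: 899545.19 / 6971 = 129.0411... → 129.04.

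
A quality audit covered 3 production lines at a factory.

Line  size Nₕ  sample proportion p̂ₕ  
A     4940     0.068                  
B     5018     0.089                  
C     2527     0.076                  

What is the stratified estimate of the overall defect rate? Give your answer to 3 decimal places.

Wₕ = Nₕ/N with N = 12485: 0.3957, 0.4019, 0.2024.
p̂_st = 0.3957·0.068 + 0.4019·0.089 + 0.2024·0.076 ≈ 0.07806... → 0.078.

0.078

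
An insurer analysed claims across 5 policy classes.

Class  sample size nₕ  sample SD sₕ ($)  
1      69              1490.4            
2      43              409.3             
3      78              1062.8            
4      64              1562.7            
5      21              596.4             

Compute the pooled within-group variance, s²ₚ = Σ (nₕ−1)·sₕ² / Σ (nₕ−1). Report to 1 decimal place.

1503780.3

1: (69−1)·1490.4² = 68·2221292.16 = 151047866.88
2: (43−1)·409.3² = 42·167526.49 = 7036112.58
3: (78−1)·1062.8² = 77·1129543.84 = 86974875.68
4: (64−1)·1562.7² = 63·2442031.29 = 153847971.27
5: (21−1)·596.4² = 20·355692.96 = 7113859.2
Numerator = 406020685.61; denominator = Σ(nₕ−1) = 270.
s²ₚ = 406020685.61/270 = 1503780.317... → 1503780.3.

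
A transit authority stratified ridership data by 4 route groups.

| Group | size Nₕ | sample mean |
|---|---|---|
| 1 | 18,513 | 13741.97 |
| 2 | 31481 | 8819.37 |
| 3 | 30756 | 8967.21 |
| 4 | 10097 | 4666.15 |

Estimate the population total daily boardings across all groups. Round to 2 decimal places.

1: 18513·13741.97 = 254405090.61
2: 31481·8819.37 = 277642586.97
3: 30756·8967.21 = 275795510.76
4: 10097·4666.15 = 47114116.55
τ̂ = Σ Nₕx̄ₕ = 854957304.89.

854957304.89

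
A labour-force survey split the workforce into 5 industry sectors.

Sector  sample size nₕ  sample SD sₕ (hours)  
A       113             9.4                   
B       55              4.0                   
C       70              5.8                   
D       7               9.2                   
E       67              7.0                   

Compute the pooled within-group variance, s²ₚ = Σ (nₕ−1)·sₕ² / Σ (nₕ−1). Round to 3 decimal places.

Degrees of freedom: 112 + 54 + 69 + 6 + 66 = 307.
Σ(nₕ−1)sₕ² = 112·88.36 + 54·16 + 69·33.64 + 6·84.64 + 66·49 = 16823.32.
s²ₚ = 16823.32 / 307 = 54.79909... → 54.799.

54.799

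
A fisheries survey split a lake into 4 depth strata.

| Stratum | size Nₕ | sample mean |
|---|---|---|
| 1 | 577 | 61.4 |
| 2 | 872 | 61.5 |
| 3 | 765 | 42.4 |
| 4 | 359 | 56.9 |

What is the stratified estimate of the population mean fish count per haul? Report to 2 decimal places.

55.16

N = 577 + 872 + 765 + 359 = 2573.
Overall mean = Σ (Nₕ/N)·x̄ₕ — weight by population share, not a simple average.
Σ Nₕx̄ₕ = 577·61.4 + 872·61.5 + 765·42.4 + 359·56.9 = 35427.8 + 53628 + 32436 + 20427.1 = 141918.9.
Divide by N: 141918.9 / 2573 = 55.1570... → 55.16.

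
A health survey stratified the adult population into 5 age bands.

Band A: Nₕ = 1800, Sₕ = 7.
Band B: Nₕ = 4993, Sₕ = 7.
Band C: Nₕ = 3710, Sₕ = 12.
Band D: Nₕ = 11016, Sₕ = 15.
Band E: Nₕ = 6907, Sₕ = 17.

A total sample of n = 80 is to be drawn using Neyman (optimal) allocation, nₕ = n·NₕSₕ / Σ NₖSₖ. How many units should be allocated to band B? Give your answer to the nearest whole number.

7

A: NₕSₕ = 1800·7 = 12600
B: NₕSₕ = 4993·7 = 34951
C: NₕSₕ = 3710·12 = 44520
D: NₕSₕ = 11016·15 = 165240
E: NₕSₕ = 6907·17 = 117419
Σ NₕSₕ = 374730.
n_B = 80·34951/374730 = 7.462... → 7.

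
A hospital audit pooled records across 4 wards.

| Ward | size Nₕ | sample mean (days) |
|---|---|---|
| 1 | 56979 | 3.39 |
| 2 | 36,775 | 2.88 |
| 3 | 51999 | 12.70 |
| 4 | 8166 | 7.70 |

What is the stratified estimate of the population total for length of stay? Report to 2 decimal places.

1: 56979·3.39 = 193158.81
2: 36775·2.88 = 105912
3: 51999·12.70 = 660387.3
4: 8166·7.70 = 62878.2
τ̂ = Σ Nₕx̄ₕ = 1022336.31.

1022336.31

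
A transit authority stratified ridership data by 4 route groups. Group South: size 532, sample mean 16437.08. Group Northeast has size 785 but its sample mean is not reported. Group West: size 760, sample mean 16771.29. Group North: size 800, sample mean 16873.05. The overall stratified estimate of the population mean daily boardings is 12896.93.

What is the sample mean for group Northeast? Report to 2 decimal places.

Σ Nₕx̄ₕ = N·μ, so 785·x̄_Northeast = 2877·12896.93 − (532·16437.08 + 760·16771.29 + 800·16873.05).
= 37104467.61 − 34989146.96 = 2115320.65.
x̄_Northeast = 2115320.65 / 785 = 2694.6760... → 2694.68.

2694.68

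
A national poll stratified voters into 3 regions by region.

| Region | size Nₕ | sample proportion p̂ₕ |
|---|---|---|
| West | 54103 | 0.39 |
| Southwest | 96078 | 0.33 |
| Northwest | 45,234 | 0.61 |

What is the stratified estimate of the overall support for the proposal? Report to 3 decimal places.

N = 54103 + 96078 + 45234 = 195415.
Overall proportion = Σ (Nₕ/N)·p̂ₕ.
Σ Nₕp̂ₕ = 21100.17 + 31705.74 + 27592.74 = 80398.65.
80398.65 / 195415 = 0.41143... → 0.411.

0.411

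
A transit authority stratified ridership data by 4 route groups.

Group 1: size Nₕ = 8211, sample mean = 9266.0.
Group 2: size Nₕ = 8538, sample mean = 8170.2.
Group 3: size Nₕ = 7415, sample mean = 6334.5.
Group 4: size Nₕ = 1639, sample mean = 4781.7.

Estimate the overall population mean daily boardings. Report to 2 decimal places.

x̄_st = (Σ Nₕx̄ₕ) / (Σ Nₕ) = (8211·9266.0 + 8538·8170.2 + 7415·6334.5 + 1639·4781.7) / 25803
= 200647817.4 / 25803 = 7776.1430... → 7776.14.

7776.14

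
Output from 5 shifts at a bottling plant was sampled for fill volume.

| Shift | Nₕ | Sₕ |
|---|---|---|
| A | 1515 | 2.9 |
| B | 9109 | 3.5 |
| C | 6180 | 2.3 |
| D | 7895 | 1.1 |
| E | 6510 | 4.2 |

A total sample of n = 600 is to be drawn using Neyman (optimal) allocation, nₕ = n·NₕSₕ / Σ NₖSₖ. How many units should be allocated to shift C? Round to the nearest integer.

99

A: NₕSₕ = 1515·2.9 = 4393.5
B: NₕSₕ = 9109·3.5 = 31881.5
C: NₕSₕ = 6180·2.3 = 14214
D: NₕSₕ = 7895·1.1 = 8684.5
E: NₕSₕ = 6510·4.2 = 27342
Σ NₕSₕ = 86515.5.
n_C = 600·14214/86515.5 = 98.577... → 99.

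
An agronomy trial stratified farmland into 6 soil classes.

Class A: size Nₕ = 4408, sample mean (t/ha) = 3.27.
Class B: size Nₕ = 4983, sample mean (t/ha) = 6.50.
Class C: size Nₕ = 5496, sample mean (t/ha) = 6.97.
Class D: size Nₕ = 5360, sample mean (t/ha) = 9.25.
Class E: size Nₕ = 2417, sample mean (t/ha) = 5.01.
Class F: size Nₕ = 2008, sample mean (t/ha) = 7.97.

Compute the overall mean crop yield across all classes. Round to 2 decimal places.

6.60

N = 24672; weights Wₕ = Nₕ/N = (0.1787, 0.2020, 0.2228, 0.2173, 0.0980, 0.0814).
x̄_st = Σ Wₕ·x̄ₕ = 0.1787·3.27 + 0.2020·6.50 + 0.2228·6.97 + 0.2173·9.25 + 0.0980·5.01 + 0.0814·7.97 ≈ 6.5987...
→ 6.60.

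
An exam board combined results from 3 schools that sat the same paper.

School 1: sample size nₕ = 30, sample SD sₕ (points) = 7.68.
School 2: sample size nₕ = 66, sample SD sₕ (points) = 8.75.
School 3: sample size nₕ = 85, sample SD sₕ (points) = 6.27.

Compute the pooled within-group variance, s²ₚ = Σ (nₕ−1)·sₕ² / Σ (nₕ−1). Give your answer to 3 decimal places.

56.120

1: (30−1)·7.68² = 29·58.9824 = 1710.4896
2: (66−1)·8.75² = 65·76.5625 = 4976.5625
3: (85−1)·6.27² = 84·39.3129 = 3302.2836
Numerator = 9989.3357; denominator = Σ(nₕ−1) = 178.
s²ₚ = 9989.3357/178 = 56.11986... → 56.120.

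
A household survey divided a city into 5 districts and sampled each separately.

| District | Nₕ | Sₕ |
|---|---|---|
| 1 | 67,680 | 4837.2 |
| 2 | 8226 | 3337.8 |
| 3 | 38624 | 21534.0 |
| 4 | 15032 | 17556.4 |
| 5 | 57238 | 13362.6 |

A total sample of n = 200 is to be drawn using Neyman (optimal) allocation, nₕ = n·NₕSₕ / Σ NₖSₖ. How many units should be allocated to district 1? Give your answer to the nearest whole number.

Σ NₕSₕ = 67680·4837.2 + 8226·3337.8 + 38624·21534.0 + 15032·17556.4 + 57238·13362.6 = 2215323958.4.
Share for 1: 327381696/2215323958.4 = 0.14778.
n_1 = 200 × 0.14778 = 29.556... → 30.

30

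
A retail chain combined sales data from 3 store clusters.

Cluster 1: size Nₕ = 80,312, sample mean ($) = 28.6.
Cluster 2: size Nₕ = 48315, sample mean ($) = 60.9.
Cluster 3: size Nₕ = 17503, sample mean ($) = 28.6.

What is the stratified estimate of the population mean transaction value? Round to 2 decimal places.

N = 146130; weights Wₕ = Nₕ/N = (0.5496, 0.3306, 0.1198).
x̄_st = Σ Wₕ·x̄ₕ = 0.5496·28.6 + 0.3306·60.9 + 0.1198·28.6 ≈ 39.2794...
→ 39.28.

39.28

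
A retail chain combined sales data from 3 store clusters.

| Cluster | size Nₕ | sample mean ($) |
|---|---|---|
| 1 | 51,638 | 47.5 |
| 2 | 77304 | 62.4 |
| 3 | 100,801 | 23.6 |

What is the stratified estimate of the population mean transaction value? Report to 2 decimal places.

42.03

N = 51638 + 77304 + 100801 = 229743.
Weight each subgroup mean by Nₕ/N and sum.
Σ Nₕx̄ₕ = 51638·47.5 + 77304·62.4 + 100801·23.6 = 2452805 + 4823769.6 + 2378903.6 = 9655478.2.
Divide by N: 9655478.2 / 229743 = 42.0273... → 42.03.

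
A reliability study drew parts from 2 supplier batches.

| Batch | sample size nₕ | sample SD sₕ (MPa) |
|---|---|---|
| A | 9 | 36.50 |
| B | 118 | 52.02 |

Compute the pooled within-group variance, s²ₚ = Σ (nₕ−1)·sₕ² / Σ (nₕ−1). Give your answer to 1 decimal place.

A: (9−1)·36.50² = 8·1332.25 = 10658
B: (118−1)·52.02² = 117·2706.0804 = 316611.4068
Numerator = 327269.4068; denominator = Σ(nₕ−1) = 125.
s²ₚ = 327269.4068/125 = 2618.155... → 2618.2.

2618.2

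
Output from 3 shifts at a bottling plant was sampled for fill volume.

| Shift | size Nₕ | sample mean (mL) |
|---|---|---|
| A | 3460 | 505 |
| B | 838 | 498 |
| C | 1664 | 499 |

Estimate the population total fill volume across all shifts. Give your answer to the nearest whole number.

2994960

Estimate total by summing Nₕ·x̄ₕ over strata.
3460·505 + 838·498 + 1664·499 = 1747300 + 417324 + 830336 = 2994960.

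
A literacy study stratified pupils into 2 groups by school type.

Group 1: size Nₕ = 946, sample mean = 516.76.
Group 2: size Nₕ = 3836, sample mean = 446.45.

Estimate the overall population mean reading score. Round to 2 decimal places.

460.36

x̄_st = (Σ Nₕx̄ₕ) / (Σ Nₕ) = (946·516.76 + 3836·446.45) / 4782
= 2201437.16 / 4782 = 460.3591... → 460.36.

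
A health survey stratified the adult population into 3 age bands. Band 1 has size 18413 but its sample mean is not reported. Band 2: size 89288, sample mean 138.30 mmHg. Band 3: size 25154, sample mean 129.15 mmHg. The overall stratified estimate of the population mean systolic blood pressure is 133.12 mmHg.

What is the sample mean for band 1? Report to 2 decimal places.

113.42

N = 18413 + 89288 + 25154 = 132855.
Overall total = μ·N = 133.12·132855 = 17685657.6.
Subtract the known strata: 89288·138.30 + 25154·129.15 = 15597169.5.
Remaining total for band 1: 17685657.6 − 15597169.5 = 2088488.1.
Divide by its size: 2088488.1 / 18413 = 113.4247... → 113.42.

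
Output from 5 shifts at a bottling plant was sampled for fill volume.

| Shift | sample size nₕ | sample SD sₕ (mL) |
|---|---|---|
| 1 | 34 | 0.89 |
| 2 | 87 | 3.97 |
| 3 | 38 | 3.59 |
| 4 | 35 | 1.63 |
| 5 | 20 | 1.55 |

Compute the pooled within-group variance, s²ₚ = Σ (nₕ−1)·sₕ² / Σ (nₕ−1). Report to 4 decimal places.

9.5427

1: (34−1)·0.89² = 33·0.7921 = 26.1393
2: (87−1)·3.97² = 86·15.7609 = 1355.4374
3: (38−1)·3.59² = 37·12.8881 = 476.8597
4: (35−1)·1.63² = 34·2.6569 = 90.3346
5: (20−1)·1.55² = 19·2.4025 = 45.6475
Numerator = 1994.4185; denominator = Σ(nₕ−1) = 209.
s²ₚ = 1994.4185/209 = 9.542672... → 9.5427.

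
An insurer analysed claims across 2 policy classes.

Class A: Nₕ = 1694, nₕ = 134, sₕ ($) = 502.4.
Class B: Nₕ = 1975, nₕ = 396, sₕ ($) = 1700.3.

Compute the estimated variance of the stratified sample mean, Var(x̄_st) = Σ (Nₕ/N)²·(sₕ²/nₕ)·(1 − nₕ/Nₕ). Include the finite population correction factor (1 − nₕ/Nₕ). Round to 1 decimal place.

2061.0

N = 3669; Wₕ = Nₕ/N.
class A: (1694/3669)²·502.4²/134·(1 − 134/1694) = 369.7746
class B: (1975/3669)²·1700.3²/396·(1 − 396/1975) = 1691.2575
Sum = 2061.0321 → 2061.0.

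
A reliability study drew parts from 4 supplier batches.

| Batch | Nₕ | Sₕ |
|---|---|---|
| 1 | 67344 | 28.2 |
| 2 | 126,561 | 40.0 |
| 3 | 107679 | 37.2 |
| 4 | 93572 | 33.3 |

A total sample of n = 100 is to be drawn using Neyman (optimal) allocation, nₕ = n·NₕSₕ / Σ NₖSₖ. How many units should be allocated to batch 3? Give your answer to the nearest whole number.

Σ NₕSₕ = 67344·28.2 + 126561·40.0 + 107679·37.2 + 93572·33.3 = 14083147.2.
Share for 3: 4005658.8/14083147.2 = 0.28443.
n_3 = 100 × 0.28443 = 28.443... → 28.

28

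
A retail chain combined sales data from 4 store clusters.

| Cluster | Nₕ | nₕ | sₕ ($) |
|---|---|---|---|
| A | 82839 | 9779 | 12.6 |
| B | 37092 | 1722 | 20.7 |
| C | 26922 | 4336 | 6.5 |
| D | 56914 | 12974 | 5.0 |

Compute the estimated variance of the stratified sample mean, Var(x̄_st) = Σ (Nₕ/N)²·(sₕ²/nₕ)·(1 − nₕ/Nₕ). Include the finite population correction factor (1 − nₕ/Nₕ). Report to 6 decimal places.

N = 203767. Term for each stratum: Wₕ²sₕ²/nₕ·(1−nₕ/Nₕ).
Var(x̄_st) = 0.002366429 + 0.007862400 + 0.000142698 + 0.000116059 = 0.010487585 → 0.010488.

0.010488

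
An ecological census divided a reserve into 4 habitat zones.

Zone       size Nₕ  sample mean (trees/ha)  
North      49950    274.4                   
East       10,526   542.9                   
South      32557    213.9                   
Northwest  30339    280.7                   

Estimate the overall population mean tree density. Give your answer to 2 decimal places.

x̄_st = (Σ Nₕx̄ₕ) / (Σ Nₕ) = (49950·274.4 + 10526·542.9 + 32557·213.9 + 30339·280.7) / 123372
= 34900945 / 123372 = 282.8919... → 282.89.

282.89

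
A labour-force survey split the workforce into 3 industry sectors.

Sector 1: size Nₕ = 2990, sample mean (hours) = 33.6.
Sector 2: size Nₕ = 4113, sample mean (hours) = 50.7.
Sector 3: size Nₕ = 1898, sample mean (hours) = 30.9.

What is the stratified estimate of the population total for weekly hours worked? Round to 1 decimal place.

1: 2990·33.6 = 100464
2: 4113·50.7 = 208529.1
3: 1898·30.9 = 58648.2
τ̂ = Σ Nₕx̄ₕ = 367641.3.

367641.3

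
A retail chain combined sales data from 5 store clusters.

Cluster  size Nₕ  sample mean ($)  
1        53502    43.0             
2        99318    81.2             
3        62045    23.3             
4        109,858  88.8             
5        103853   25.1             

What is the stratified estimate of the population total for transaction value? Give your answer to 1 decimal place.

1: 53502·43.0 = 2300586
2: 99318·81.2 = 8064621.6
3: 62045·23.3 = 1445648.5
4: 109858·88.8 = 9755390.4
5: 103853·25.1 = 2606710.3
τ̂ = Σ Nₕx̄ₕ = 24172956.8.

24172956.8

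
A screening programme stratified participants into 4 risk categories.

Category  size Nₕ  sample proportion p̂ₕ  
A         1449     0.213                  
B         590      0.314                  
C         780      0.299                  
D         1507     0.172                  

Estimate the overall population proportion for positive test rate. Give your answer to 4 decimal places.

0.2280

Wₕ = Nₕ/N with N = 4326: 0.3350, 0.1364, 0.1803, 0.3484.
p̂_st = 0.3350·0.213 + 0.1364·0.314 + 0.1803·0.299 + 0.3484·0.172 ≈ 0.227998... → 0.2280.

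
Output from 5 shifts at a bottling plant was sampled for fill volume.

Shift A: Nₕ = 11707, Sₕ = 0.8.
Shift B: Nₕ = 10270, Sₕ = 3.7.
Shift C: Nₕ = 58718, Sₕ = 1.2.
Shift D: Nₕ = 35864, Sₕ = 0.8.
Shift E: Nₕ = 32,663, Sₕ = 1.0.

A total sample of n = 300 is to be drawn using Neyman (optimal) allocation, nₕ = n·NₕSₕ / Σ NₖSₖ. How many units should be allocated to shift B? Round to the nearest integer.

A: NₕSₕ = 11707·0.8 = 9365.6
B: NₕSₕ = 10270·3.7 = 37999
C: NₕSₕ = 58718·1.2 = 70461.6
D: NₕSₕ = 35864·0.8 = 28691.2
E: NₕSₕ = 32663·1.0 = 32663
Σ NₕSₕ = 179180.4.
n_B = 300·37999/179180.4 = 63.621... → 64.

64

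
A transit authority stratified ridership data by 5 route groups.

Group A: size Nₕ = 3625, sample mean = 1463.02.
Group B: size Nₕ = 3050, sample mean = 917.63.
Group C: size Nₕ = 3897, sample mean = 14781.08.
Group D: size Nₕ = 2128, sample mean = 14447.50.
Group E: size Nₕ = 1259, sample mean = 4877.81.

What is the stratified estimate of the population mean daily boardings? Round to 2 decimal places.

7349.35

N = 3625 + 3050 + 3897 + 2128 + 1259 = 13959.
Weight each subgroup mean by Nₕ/N and sum.
Σ Nₕx̄ₕ = 3625·1463.02 + 3050·917.63 + 3897·14781.08 + 2128·14447.50 + 1259·4877.81 = 5303447.5 + 2798771.5 + 57601868.76 + 30744280 + 6141162.79 = 102589530.55.
Divide by N: 102589530.55 / 13959 = 7349.3467... → 7349.35.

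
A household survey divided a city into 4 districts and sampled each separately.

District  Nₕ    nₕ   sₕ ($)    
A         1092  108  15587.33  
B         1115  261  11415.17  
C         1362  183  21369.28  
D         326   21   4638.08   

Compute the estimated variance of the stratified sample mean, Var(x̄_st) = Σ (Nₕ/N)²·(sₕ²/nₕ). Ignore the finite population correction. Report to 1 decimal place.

N = 3895. Term for each stratum: Wₕ²sₕ²/nₕ.
Var(x̄_st) = 176827.6019 + 40912.7875 + 305118.1066 + 7175.9177 = 530034.4138 → 530034.4.

530034.4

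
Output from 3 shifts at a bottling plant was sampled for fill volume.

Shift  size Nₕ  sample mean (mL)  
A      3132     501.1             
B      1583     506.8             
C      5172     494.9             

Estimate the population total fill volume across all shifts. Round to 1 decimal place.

4931332.4

Estimate total by summing Nₕ·x̄ₕ over strata.
3132·501.1 + 1583·506.8 + 5172·494.9 = 1569445.2 + 802264.4 + 2559622.8 = 4931332.4.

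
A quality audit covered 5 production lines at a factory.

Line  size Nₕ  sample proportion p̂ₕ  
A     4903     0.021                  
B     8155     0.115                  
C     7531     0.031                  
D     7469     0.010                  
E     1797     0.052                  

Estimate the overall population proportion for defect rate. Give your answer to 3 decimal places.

0.048

N = 4903 + 8155 + 7531 + 7469 + 1797 = 29855.
Overall proportion = Σ (Nₕ/N)·p̂ₕ.
Σ Nₕp̂ₕ = 102.963 + 937.825 + 233.461 + 74.69 + 93.444 = 1442.383.
1442.383 / 29855 = 0.04831... → 0.048.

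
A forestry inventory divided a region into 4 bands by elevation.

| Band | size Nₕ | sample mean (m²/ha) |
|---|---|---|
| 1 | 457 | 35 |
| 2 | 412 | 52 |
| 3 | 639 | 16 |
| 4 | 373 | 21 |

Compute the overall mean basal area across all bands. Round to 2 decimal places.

29.49

N = 457 + 412 + 639 + 373 = 1881.
The stratified mean weights each stratum mean by its population share Nₕ/N.
Σ Nₕx̄ₕ = 457·35 + 412·52 + 639·16 + 373·21 = 15995 + 21424 + 10224 + 7833 = 55476.
Divide by N: 55476 / 1881 = 29.4928... → 29.49.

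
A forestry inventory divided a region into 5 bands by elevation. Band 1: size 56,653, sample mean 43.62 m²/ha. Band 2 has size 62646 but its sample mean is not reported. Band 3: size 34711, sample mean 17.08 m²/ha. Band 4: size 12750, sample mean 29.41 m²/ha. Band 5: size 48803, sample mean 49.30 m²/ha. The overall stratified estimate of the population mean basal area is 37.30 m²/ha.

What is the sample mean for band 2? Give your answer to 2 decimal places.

35.05

Σ Nₕx̄ₕ = N·μ, so 62646·x̄_2 = 215563·37.30 − (56653·43.62 + 34711·17.08 + 12750·29.41 + 48803·49.30).
= 8040499.9 − 5845033.14 = 2195466.76.
x̄_2 = 2195466.76 / 62646 = 35.0456... → 35.05.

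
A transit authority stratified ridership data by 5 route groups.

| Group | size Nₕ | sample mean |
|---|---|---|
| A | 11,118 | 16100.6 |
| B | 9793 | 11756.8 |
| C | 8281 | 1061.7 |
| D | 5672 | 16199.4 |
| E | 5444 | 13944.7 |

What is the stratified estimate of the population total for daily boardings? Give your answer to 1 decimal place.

A: 11118·16100.6 = 179006470.8
B: 9793·11756.8 = 115134342.4
C: 8281·1061.7 = 8791937.7
D: 5672·16199.4 = 91882996.8
E: 5444·13944.7 = 75914946.8
τ̂ = Σ Nₕx̄ₕ = 470730694.5.

470730694.5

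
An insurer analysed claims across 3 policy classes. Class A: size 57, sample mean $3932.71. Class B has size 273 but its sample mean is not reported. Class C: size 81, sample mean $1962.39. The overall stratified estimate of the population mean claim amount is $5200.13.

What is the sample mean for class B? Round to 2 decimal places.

6425.40

Σ Nₕx̄ₕ = N·μ, so 273·x̄_B = 411·5200.13 − (57·3932.71 + 81·1962.39).
= 2137253.43 − 383118.06 = 1754135.37.
x̄_B = 1754135.37 / 273 = 6425.4043... → 6425.40.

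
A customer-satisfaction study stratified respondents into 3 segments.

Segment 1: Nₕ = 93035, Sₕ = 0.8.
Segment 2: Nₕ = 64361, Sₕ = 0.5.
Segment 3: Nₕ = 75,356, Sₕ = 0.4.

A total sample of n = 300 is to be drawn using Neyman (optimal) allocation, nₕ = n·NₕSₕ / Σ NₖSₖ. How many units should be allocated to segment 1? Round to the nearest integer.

163

1: NₕSₕ = 93035·0.8 = 74428
2: NₕSₕ = 64361·0.5 = 32180.5
3: NₕSₕ = 75356·0.4 = 30142.4
Σ NₕSₕ = 136750.9.
n_1 = 300·74428/136750.9 = 163.278... → 163.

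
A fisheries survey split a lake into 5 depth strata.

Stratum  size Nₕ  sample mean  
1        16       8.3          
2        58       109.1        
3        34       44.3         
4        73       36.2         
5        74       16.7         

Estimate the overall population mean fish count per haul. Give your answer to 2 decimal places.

N = 16 + 58 + 34 + 73 + 74 = 255.
The stratified mean weights each stratum mean by its population share Nₕ/N.
Σ Nₕx̄ₕ = 16·8.3 + 58·109.1 + 34·44.3 + 73·36.2 + 74·16.7 = 132.8 + 6327.8 + 1506.2 + 2642.6 + 1235.8 = 11845.2.
Divide by N: 11845.2 / 255 = 46.4518... → 46.45.

46.45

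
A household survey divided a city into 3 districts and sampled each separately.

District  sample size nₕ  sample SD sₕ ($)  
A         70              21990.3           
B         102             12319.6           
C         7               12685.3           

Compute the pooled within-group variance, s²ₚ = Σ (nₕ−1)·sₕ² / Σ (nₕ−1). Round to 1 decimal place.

282165257.2

Degrees of freedom: 69 + 101 + 6 = 176.
Σ(nₕ−1)sₕ² = 69·483573294.09 + 101·151772544.16 + 6·160916836.09 = 49661085268.91.
s²ₚ = 49661085268.91 / 176 = 282165257.210... → 282165257.2.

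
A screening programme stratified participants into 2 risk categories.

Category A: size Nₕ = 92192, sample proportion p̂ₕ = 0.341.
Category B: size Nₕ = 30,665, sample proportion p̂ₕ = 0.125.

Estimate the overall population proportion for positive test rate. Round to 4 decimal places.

0.2871

Wₕ = Nₕ/N with N = 122857: 0.7504, 0.2496.
p̂_st = 0.7504·0.341 + 0.2496·0.125 ≈ 0.287087... → 0.2871.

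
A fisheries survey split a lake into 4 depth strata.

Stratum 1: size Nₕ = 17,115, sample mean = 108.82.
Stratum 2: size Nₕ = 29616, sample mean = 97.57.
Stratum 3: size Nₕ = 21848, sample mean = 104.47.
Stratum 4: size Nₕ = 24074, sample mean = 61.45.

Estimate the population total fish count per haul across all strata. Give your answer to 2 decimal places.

8513895.28

1: 17115·108.82 = 1862454.3
2: 29616·97.57 = 2889633.12
3: 21848·104.47 = 2282460.56
4: 24074·61.45 = 1479347.3
τ̂ = Σ Nₕx̄ₕ = 8513895.28.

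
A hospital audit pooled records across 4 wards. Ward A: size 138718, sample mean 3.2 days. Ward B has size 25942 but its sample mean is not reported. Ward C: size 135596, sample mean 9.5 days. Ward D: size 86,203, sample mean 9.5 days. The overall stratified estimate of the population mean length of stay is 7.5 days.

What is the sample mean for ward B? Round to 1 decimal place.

13.4

N = 138718 + 25942 + 135596 + 86203 = 386459.
Overall total = μ·N = 7.5·386459 = 2898442.5.
Subtract the known strata: 138718·3.2 + 135596·9.5 + 86203·9.5 = 2550988.1.
Remaining total for ward B: 2898442.5 − 2550988.1 = 347454.4.
Divide by its size: 347454.4 / 25942 = 13.394... → 13.4.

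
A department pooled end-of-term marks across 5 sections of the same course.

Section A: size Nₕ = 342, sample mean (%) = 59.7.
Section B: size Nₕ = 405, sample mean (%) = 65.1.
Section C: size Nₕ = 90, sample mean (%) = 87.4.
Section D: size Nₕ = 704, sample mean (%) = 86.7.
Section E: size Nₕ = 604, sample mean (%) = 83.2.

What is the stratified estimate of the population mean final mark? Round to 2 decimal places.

N = 2145; weights Wₕ = Nₕ/N = (0.1594, 0.1888, 0.0420, 0.3282, 0.2816).
x̄_st = Σ Wₕ·x̄ₕ = 0.1594·59.7 + 0.1888·65.1 + 0.0420·87.4 + 0.3282·86.7 + 0.2816·83.2 ≈ 77.3606...
→ 77.36.

77.36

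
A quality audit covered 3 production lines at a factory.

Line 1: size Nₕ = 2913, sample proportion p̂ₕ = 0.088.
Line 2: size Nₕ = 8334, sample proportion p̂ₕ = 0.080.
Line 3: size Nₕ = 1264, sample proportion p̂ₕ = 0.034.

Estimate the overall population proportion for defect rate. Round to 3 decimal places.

N = 2913 + 8334 + 1264 = 12511.
Overall proportion = Σ (Nₕ/N)·p̂ₕ.
Σ Nₕp̂ₕ = 256.344 + 666.72 + 42.976 = 966.04.
966.04 / 12511 = 0.07722... → 0.077.

0.077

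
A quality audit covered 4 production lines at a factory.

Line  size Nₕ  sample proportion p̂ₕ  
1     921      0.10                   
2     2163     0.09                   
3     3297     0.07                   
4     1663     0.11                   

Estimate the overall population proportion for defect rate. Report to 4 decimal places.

Wₕ = Nₕ/N with N = 8044: 0.1145, 0.2689, 0.4099, 0.2067.
p̂_st = 0.1145·0.10 + 0.2689·0.09 + 0.4099·0.07 + 0.2067·0.11 ≈ 0.087082... → 0.0871.

0.0871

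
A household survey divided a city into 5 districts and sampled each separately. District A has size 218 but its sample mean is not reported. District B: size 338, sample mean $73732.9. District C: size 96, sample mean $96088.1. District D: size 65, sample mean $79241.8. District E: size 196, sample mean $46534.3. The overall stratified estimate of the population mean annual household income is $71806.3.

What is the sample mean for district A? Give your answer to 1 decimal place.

78630.9

Σ Nₕx̄ₕ = N·μ, so 218·x̄_A = 913·71806.3 − (338·73732.9 + 96·96088.1 + 65·79241.8 + 196·46534.3).
= 65559151.9 − 48417617.6 = 17141534.3.
x̄_A = 17141534.3 / 218 = 78630.891... → 78630.9.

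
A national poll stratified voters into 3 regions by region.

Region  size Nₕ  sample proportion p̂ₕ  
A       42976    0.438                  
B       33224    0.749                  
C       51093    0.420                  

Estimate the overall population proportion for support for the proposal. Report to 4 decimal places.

0.5119

Wₕ = Nₕ/N with N = 127293: 0.3376, 0.2610, 0.4014.
p̂_st = 0.3376·0.438 + 0.2610·0.749 + 0.4014·0.420 ≈ 0.511947... → 0.5119.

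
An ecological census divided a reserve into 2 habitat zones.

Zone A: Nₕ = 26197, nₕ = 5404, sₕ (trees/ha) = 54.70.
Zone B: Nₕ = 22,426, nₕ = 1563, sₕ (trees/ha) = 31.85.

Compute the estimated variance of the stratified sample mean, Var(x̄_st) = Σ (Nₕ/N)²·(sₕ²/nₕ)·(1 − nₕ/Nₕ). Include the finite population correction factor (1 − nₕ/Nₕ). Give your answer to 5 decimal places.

N = 48623; Wₕ = Nₕ/N.
zone A: (26197/48623)²·54.70²/5404·(1 − 5404/26197) = 0.12756882
zone B: (22426/48623)²·31.85²/1563·(1 − 1563/22426) = 0.12844138
Sum = 0.25601020 → 0.25601.

0.25601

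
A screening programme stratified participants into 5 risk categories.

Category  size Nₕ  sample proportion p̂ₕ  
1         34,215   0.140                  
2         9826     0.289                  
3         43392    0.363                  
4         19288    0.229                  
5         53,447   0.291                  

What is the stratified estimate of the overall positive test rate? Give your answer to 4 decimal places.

0.2707

Wₕ = Nₕ/N with N = 160168: 0.2136, 0.0613, 0.2709, 0.1204, 0.3337.
p̂_st = 0.2136·0.140 + 0.0613·0.289 + 0.2709·0.363 + 0.1204·0.229 + 0.3337·0.291 ≈ 0.270660... → 0.2707.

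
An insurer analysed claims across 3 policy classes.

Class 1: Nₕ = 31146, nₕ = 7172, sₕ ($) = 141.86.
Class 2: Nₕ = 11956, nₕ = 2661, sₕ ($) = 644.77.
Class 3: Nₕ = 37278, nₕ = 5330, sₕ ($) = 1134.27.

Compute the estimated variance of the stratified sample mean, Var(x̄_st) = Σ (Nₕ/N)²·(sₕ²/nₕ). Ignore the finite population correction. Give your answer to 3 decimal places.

55.795

N = 80380. Term for each stratum: Wₕ²sₕ²/nₕ.
Var(x̄_st) = 0.421297 + 3.456532 + 51.917633 = 55.795462 → 55.795.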